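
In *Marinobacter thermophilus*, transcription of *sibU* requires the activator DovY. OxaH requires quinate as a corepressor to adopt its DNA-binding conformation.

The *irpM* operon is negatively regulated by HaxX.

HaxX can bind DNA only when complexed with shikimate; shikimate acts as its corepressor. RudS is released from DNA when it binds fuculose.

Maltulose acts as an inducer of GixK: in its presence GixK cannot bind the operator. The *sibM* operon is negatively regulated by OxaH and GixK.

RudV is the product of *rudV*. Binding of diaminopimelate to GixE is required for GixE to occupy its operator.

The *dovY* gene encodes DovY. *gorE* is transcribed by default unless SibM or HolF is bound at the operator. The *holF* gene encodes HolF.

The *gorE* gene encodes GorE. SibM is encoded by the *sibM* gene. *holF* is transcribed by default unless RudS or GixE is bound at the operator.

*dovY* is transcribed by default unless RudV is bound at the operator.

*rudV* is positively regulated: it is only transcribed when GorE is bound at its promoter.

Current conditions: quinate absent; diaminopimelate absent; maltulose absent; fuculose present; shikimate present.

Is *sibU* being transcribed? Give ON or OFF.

ON

Quinate is absent, so OxaH is inactive.
Maltulose is absent, so GixK is active.
With repressor GixK bound, *sibM* is not transcribed.
So SibM is not produced.
Fuculose is present, so RudS is inactive.
Diaminopimelate is absent, so GixE is inactive.
With no repressor bound, *holF* is transcribed.
So HolF is produced and active.
With repressor HolF bound, *gorE* is not transcribed.
So GorE is not produced.
Required activator GorE is absent, so *rudV* is not transcribed.
So RudV is not produced.
With no repressor bound, *dovY* is transcribed.
So DovY is produced and active.
No repressor is bound and DovY is active, so *sibU* is transcribed.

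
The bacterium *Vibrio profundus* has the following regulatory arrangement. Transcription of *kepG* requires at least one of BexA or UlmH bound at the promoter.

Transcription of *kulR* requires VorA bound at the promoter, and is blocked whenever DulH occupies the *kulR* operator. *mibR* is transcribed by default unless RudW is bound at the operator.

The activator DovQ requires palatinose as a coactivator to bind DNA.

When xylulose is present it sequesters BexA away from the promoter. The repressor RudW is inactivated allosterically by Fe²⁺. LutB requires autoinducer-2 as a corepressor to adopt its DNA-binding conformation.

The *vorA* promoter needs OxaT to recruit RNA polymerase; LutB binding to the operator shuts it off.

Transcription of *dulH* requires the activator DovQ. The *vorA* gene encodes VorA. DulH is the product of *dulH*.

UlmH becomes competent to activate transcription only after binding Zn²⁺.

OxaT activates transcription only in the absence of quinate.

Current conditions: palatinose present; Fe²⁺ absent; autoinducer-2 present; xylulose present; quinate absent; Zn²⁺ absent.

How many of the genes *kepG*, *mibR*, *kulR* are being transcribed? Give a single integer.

Xylulose is present, so BexA is inactive.
Zn²⁺ is absent, so UlmH is inactive.
No activator is available at the *kepG* promoter, so *kepG* is not transcribed.
→ *kepG* is OFF.
Fe²⁺ is absent, so RudW is active.
With repressor RudW bound, *mibR* is not transcribed.
→ *mibR* is OFF.
Palatinose is present, so DovQ is active.
No repressor is bound and DovQ is active, so *dulH* is transcribed.
So DulH is produced and active.
Autoinducer-2 is present, so LutB is active.
Quinate is absent, so OxaT is active.
With repressor LutB bound, *vorA* is not transcribed.
So VorA is not produced.
With repressor DulH bound, *kulR* is not transcribed.
→ *kulR* is OFF.
0 of the 3 genes are transcribed.

0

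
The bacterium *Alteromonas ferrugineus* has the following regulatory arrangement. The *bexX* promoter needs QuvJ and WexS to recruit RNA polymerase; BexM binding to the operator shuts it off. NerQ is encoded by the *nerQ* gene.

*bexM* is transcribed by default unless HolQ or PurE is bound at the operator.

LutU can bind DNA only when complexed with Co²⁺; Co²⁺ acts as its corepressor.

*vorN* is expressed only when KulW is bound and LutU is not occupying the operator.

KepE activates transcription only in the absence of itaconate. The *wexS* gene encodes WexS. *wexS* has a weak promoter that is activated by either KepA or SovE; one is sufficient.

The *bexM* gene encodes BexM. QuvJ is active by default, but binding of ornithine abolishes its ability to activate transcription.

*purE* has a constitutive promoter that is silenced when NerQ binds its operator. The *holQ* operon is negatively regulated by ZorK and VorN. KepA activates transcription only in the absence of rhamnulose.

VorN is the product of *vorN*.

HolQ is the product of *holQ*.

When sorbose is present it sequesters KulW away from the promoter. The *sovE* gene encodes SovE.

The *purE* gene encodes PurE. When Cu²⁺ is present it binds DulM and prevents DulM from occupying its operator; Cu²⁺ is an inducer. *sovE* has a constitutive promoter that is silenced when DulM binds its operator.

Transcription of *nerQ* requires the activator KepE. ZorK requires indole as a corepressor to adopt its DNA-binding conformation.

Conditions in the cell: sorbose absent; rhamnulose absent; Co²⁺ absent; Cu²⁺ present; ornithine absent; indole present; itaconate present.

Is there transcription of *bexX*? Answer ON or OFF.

ON

Ornithine is absent, so QuvJ is active.
Indole is present, so ZorK is active.
Sorbose is absent, so KulW is active.
Co²⁺ is absent, so LutU is inactive.
No repressor is bound and KulW is active, so *vorN* is transcribed.
So VorN is produced and active.
With repressor ZorK bound, *holQ* is not transcribed.
So HolQ is not produced.
Itaconate is present, so KepE is inactive.
Required activator KepE is absent, so *nerQ* is not transcribed.
So NerQ is not produced.
With no repressor bound, *purE* is transcribed.
So PurE is produced and active.
With repressor PurE bound, *bexM* is not transcribed.
So BexM is not produced.
Rhamnulose is absent, so KepA is active.
Cu²⁺ is present, so DulM is inactive.
With no repressor bound, *sovE* is transcribed.
So SovE is produced and active.
Activator KepA is present, so *wexS* is transcribed.
So WexS is produced and active.
No repressor is bound and QuvJ and WexS are active, so *bexX* is transcribed.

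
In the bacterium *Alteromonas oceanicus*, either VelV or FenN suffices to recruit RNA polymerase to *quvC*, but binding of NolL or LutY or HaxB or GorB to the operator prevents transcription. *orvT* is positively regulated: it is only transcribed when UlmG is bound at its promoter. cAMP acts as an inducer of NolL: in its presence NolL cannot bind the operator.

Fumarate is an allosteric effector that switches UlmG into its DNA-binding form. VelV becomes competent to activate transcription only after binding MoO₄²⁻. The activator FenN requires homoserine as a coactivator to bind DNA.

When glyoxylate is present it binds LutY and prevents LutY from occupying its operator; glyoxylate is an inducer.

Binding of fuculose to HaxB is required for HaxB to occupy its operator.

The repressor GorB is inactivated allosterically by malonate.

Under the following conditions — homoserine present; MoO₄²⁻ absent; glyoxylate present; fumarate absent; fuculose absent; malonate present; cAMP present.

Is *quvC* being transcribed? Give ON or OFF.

MoO₄²⁻ is absent, so VelV is inactive.
cAMP is present, so NolL is inactive.
Homoserine is present, so FenN is active.
Glyoxylate is present, so LutY is inactive.
Fuculose is absent, so HaxB is inactive.
Malonate is present, so GorB is inactive.
Activator FenN is present, so *quvC* is transcribed.

ON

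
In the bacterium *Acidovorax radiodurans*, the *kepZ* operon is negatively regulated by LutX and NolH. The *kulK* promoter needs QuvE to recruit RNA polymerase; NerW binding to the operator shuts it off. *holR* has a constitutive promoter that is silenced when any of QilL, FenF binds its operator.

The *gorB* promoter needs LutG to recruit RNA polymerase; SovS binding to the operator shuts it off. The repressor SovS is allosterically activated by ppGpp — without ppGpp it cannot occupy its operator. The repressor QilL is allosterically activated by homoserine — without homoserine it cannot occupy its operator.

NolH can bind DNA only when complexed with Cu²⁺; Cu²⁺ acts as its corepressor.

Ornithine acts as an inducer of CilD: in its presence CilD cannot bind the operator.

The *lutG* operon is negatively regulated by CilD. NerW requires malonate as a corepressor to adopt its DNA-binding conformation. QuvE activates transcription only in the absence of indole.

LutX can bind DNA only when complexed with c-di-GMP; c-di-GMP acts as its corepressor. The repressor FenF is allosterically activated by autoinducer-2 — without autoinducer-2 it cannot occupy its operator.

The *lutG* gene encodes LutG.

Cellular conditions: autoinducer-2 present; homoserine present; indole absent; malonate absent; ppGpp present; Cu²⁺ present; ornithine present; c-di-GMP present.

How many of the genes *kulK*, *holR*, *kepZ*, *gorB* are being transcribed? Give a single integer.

Malonate is absent, so NerW is inactive.
Indole is absent, so QuvE is active.
No repressor is bound and QuvE is active, so *kulK* is transcribed.
→ *kulK* is ON.
Homoserine is present, so QilL is active.
Autoinducer-2 is present, so FenF is active.
With repressor QilL bound, *holR* is not transcribed.
→ *holR* is OFF.
c-di-GMP is present, so LutX is active.
Cu²⁺ is present, so NolH is active.
With repressor LutX bound, *kepZ* is not transcribed.
→ *kepZ* is OFF.
ppGpp is present, so SovS is active.
Ornithine is present, so CilD is inactive.
With no repressor bound, *lutG* is transcribed.
So LutG is produced and active.
With repressor SovS bound, *gorB* is not transcribed.
→ *gorB* is OFF.
1 of the 4 genes is transcribed.

1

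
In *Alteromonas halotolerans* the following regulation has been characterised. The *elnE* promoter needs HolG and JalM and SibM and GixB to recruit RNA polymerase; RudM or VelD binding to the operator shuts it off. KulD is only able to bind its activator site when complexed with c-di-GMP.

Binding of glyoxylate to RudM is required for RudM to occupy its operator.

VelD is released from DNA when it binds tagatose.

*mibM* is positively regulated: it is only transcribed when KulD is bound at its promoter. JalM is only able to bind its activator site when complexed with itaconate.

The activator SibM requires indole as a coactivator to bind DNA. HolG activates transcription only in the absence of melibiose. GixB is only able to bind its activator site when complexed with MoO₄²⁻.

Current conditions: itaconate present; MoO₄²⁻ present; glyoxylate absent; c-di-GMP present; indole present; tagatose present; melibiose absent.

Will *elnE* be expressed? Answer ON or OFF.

Glyoxylate is absent, so RudM is inactive.
Tagatose is present, so VelD is inactive.
Melibiose is absent, so HolG is active.
Itaconate is present, so JalM is active.
Indole is present, so SibM is active.
MoO₄²⁻ is present, so GixB is active.
No repressor is bound and HolG and JalM and SibM and GixB are active, so *elnE* is transcribed.

ON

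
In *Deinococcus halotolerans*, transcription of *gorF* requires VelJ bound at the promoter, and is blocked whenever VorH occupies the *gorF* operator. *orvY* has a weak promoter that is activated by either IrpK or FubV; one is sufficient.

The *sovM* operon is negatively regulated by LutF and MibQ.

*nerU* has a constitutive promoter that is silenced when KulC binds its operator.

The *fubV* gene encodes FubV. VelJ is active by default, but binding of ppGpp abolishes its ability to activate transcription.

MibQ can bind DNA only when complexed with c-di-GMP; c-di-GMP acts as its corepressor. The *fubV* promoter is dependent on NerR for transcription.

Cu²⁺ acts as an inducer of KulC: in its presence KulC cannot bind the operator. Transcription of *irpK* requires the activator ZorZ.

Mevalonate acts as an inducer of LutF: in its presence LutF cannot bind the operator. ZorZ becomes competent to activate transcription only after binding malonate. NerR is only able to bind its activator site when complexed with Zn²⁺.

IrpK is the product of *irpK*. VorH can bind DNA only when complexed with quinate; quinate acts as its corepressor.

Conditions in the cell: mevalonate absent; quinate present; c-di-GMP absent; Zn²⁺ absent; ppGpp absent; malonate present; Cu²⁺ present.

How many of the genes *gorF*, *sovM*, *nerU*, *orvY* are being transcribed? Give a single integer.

ppGpp is absent, so VelJ is active.
Quinate is present, so VorH is active.
With repressor VorH bound, *gorF* is not transcribed.
→ *gorF* is OFF.
Mevalonate is absent, so LutF is active.
c-di-GMP is absent, so MibQ is inactive.
With repressor LutF bound, *sovM* is not transcribed.
→ *sovM* is OFF.
Cu²⁺ is present, so KulC is inactive.
With no repressor bound, *nerU* is transcribed.
→ *nerU* is ON.
Malonate is present, so ZorZ is active.
No repressor is bound and ZorZ is active, so *irpK* is transcribed.
So IrpK is produced and active.
Zn²⁺ is absent, so NerR is inactive.
Required activator NerR is absent, so *fubV* is not transcribed.
So FubV is not produced.
Activator IrpK is present, so *orvY* is transcribed.
→ *orvY* is ON.
2 of the 4 genes are transcribed.

2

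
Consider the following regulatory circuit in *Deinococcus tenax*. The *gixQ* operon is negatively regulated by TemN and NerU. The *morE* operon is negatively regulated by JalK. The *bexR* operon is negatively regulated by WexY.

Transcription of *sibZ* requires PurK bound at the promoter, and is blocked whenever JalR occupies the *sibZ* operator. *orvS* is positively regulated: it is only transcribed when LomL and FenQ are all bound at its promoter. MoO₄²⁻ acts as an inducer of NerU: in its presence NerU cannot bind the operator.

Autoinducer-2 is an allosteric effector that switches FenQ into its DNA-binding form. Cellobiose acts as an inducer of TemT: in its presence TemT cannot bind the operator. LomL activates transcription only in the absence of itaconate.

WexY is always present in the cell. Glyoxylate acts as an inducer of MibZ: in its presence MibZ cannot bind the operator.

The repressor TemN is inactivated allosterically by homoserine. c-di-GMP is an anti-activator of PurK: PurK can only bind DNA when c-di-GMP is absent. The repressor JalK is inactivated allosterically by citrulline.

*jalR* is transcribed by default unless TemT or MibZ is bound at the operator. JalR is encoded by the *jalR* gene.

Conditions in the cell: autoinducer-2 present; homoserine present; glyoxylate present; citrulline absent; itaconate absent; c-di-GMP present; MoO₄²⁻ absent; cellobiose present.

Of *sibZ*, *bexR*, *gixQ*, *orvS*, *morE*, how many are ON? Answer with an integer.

c-di-GMP is present, so PurK is inactive.
Cellobiose is present, so TemT is inactive.
Glyoxylate is present, so MibZ is inactive.
With no repressor bound, *jalR* is transcribed.
So JalR is produced and active.
With repressor JalR bound, *sibZ* is not transcribed.
→ *sibZ* is OFF.
WexY is produced constitutively and is active.
With repressor WexY bound, *bexR* is not transcribed.
→ *bexR* is OFF.
Homoserine is present, so TemN is inactive.
MoO₄²⁻ is absent, so NerU is active.
With repressor NerU bound, *gixQ* is not transcribed.
→ *gixQ* is OFF.
Itaconate is absent, so LomL is active.
Autoinducer-2 is present, so FenQ is active.
No repressor is bound and LomL and FenQ are active, so *orvS* is transcribed.
→ *orvS* is ON.
Citrulline is absent, so JalK is active.
With repressor JalK bound, *morE* is not transcribed.
→ *morE* is OFF.
1 of the 5 genes is transcribed.

1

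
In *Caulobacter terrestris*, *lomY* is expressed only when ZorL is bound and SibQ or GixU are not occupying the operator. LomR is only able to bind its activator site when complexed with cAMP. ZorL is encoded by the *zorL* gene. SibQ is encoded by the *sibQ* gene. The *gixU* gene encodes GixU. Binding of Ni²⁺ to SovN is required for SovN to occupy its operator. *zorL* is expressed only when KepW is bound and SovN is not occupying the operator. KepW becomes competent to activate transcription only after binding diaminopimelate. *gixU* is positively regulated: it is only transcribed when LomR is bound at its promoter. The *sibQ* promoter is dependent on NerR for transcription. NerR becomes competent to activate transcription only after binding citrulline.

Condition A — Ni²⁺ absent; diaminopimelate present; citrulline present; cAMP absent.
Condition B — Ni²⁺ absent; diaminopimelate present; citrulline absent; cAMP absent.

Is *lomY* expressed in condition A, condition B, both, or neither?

B only

Condition A:
Ni²⁺ is absent, so SovN is inactive.
Diaminopimelate is present, so KepW is active.
No repressor is bound and KepW is active, so *zorL* is transcribed.
So ZorL is produced and active.
Citrulline is present, so NerR is active.
No repressor is bound and NerR is active, so *sibQ* is transcribed.
So SibQ is produced and active.
cAMP is absent, so LomR is inactive.
Required activator LomR is absent, so *gixU* is not transcribed.
So GixU is not produced.
With repressor SibQ bound, *lomY* is not transcribed.
→ *lomY* is OFF in A.
Condition B:
Ni²⁺ is absent, so SovN is inactive.
Diaminopimelate is present, so KepW is active.
No repressor is bound and KepW is active, so *zorL* is transcribed.
So ZorL is produced and active.
Citrulline is absent, so NerR is inactive.
Required activator NerR is absent, so *sibQ* is not transcribed.
So SibQ is not produced.
cAMP is absent, so LomR is inactive.
Required activator LomR is absent, so *gixU* is not transcribed.
So GixU is not produced.
No repressor is bound and ZorL is active, so *lomY* is transcribed.
→ *lomY* is ON in B.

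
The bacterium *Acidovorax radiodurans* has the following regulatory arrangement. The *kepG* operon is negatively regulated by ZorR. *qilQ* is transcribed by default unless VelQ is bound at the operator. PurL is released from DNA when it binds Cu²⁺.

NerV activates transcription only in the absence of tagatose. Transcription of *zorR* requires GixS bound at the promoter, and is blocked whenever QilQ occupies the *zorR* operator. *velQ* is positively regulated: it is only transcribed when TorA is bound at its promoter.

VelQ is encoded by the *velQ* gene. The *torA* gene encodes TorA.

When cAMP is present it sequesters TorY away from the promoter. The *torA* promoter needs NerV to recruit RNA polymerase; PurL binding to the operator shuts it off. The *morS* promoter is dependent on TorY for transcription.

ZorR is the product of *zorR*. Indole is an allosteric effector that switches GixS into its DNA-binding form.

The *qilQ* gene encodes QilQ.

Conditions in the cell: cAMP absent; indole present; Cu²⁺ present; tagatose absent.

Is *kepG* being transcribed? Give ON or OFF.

OFF

Tagatose is absent, so NerV is active.
Cu²⁺ is present, so PurL is inactive.
No repressor is bound and NerV is active, so *torA* is transcribed.
So TorA is produced and active.
No repressor is bound and TorA is active, so *velQ* is transcribed.
So VelQ is produced and active.
With repressor VelQ bound, *qilQ* is not transcribed.
So QilQ is not produced.
Indole is present, so GixS is active.
No repressor is bound and GixS is active, so *zorR* is transcribed.
So ZorR is produced and active.
With repressor ZorR bound, *kepG* is not transcribed.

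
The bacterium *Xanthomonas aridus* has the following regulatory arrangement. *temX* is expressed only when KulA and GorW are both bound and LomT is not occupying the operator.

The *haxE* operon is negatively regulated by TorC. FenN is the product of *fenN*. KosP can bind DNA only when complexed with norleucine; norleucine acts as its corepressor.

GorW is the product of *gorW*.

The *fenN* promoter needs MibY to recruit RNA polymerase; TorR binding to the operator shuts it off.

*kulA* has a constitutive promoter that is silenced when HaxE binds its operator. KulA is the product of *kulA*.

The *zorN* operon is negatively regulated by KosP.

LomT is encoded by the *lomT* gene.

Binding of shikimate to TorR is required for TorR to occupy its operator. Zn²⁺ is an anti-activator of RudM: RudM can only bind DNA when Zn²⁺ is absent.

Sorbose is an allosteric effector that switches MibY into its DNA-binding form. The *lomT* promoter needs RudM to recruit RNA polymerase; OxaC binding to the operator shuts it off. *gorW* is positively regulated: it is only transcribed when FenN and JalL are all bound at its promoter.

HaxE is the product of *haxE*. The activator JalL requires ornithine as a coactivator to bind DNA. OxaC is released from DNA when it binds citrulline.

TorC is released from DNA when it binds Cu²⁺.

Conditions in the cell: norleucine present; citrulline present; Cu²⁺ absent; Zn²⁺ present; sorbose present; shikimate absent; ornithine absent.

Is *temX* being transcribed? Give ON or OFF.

OFF

Citrulline is present, so OxaC is inactive.
Zn²⁺ is present, so RudM is inactive.
Required activator RudM is absent, so *lomT* is not transcribed.
So LomT is not produced.
Cu²⁺ is absent, so TorC is active.
With repressor TorC bound, *haxE* is not transcribed.
So HaxE is not produced.
With no repressor bound, *kulA* is transcribed.
So KulA is produced and active.
Sorbose is present, so MibY is active.
Shikimate is absent, so TorR is inactive.
No repressor is bound and MibY is active, so *fenN* is transcribed.
So FenN is produced and active.
Ornithine is absent, so JalL is inactive.
Required activator JalL is absent, so *gorW* is not transcribed.
So GorW is not produced.
Required activator GorW is absent, so *temX* is not transcribed.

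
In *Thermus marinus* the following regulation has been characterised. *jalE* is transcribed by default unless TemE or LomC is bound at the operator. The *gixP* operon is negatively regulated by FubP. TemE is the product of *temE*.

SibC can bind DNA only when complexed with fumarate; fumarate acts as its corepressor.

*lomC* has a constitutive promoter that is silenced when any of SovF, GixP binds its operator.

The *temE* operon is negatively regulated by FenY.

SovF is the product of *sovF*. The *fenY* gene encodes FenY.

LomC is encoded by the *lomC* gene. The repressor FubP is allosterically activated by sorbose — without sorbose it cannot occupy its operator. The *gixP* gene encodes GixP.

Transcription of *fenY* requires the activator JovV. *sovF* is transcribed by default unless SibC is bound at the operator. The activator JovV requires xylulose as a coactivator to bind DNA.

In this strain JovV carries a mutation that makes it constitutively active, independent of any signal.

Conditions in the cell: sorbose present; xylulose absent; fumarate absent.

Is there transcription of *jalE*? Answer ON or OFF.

JovV is constitutively active in this strain.
No repressor is bound and JovV is active, so *fenY* is transcribed.
So FenY is produced and active.
With repressor FenY bound, *temE* is not transcribed.
So TemE is not produced.
Fumarate is absent, so SibC is inactive.
With no repressor bound, *sovF* is transcribed.
So SovF is produced and active.
Sorbose is present, so FubP is active.
With repressor FubP bound, *gixP* is not transcribed.
So GixP is not produced.
With repressor SovF bound, *lomC* is not transcribed.
So LomC is not produced.
With no repressor bound, *jalE* is transcribed.

ON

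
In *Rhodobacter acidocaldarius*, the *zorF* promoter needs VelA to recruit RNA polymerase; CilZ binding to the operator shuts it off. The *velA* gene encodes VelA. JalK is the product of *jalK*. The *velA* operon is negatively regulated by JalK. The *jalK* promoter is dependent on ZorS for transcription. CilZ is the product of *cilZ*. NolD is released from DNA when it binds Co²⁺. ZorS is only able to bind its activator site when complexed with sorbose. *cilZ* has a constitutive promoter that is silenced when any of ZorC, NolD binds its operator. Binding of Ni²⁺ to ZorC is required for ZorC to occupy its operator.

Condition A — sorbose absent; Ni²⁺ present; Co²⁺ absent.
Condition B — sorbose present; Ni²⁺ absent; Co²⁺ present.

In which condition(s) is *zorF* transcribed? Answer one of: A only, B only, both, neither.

A only

Condition A:
Sorbose is absent, so ZorS is inactive.
Required activator ZorS is absent, so *jalK* is not transcribed.
So JalK is not produced.
With no repressor bound, *velA* is transcribed.
So VelA is produced and active.
Ni²⁺ is present, so ZorC is active.
Co²⁺ is absent, so NolD is active.
With repressor ZorC bound, *cilZ* is not transcribed.
So CilZ is not produced.
No repressor is bound and VelA is active, so *zorF* is transcribed.
→ *zorF* is ON in A.
Condition B:
Sorbose is present, so ZorS is active.
No repressor is bound and ZorS is active, so *jalK* is transcribed.
So JalK is produced and active.
With repressor JalK bound, *velA* is not transcribed.
So VelA is not produced.
Ni²⁺ is absent, so ZorC is inactive.
Co²⁺ is present, so NolD is inactive.
With no repressor bound, *cilZ* is transcribed.
So CilZ is produced and active.
With repressor CilZ bound, *zorF* is not transcribed.
→ *zorF* is OFF in B.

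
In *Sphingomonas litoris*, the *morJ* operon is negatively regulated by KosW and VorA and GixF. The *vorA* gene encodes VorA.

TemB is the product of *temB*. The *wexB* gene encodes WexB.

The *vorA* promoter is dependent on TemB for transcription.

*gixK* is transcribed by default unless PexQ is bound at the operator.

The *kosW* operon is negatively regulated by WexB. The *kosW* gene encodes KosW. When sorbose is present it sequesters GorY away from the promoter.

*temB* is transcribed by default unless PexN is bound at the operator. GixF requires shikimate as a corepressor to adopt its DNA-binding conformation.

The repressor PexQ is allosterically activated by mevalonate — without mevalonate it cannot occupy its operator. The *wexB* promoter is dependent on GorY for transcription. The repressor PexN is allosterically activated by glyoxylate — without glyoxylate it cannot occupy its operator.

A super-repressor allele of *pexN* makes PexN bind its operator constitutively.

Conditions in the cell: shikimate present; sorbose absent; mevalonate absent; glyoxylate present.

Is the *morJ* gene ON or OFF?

OFF

Sorbose is absent, so GorY is active.
No repressor is bound and GorY is active, so *wexB* is transcribed.
So WexB is produced and active.
With repressor WexB bound, *kosW* is not transcribed.
So KosW is not produced.
PexN is constitutively active in this strain.
With repressor PexN bound, *temB* is not transcribed.
So TemB is not produced.
Required activator TemB is absent, so *vorA* is not transcribed.
So VorA is not produced.
Shikimate is present, so GixF is active.
With repressor GixF bound, *morJ* is not transcribed.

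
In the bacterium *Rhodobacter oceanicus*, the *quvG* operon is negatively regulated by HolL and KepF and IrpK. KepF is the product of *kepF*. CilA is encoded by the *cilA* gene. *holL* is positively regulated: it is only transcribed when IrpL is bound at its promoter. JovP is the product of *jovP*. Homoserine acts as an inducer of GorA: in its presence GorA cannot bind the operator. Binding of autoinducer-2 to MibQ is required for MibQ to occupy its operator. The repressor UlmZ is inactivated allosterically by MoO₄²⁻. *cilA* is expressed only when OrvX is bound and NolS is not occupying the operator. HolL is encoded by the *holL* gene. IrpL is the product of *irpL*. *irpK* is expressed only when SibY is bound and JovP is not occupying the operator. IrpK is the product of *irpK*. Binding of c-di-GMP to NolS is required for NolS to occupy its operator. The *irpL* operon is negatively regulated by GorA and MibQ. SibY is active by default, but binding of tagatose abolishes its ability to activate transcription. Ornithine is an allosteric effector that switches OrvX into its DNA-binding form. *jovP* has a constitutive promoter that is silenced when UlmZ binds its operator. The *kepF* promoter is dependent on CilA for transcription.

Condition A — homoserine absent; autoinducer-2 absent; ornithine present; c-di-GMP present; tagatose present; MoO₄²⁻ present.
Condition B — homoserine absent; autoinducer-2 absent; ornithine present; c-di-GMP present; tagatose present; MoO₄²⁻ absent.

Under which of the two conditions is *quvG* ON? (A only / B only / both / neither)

Condition A:
Homoserine is absent, so GorA is active.
Autoinducer-2 is absent, so MibQ is inactive.
With repressor GorA bound, *irpL* is not transcribed.
So IrpL is not produced.
Required activator IrpL is absent, so *holL* is not transcribed.
So HolL is not produced.
Ornithine is present, so OrvX is active.
c-di-GMP is present, so NolS is active.
With repressor NolS bound, *cilA* is not transcribed.
So CilA is not produced.
Required activator CilA is absent, so *kepF* is not transcribed.
So KepF is not produced.
Tagatose is present, so SibY is inactive.
MoO₄²⁻ is present, so UlmZ is inactive.
With no repressor bound, *jovP* is transcribed.
So JovP is produced and active.
With repressor JovP bound, *irpK* is not transcribed.
So IrpK is not produced.
With no repressor bound, *quvG* is transcribed.
→ *quvG* is ON in A.
Condition B:
Homoserine is absent, so GorA is active.
Autoinducer-2 is absent, so MibQ is inactive.
With repressor GorA bound, *irpL* is not transcribed.
So IrpL is not produced.
Required activator IrpL is absent, so *holL* is not transcribed.
So HolL is not produced.
Ornithine is present, so OrvX is active.
c-di-GMP is present, so NolS is active.
With repressor NolS bound, *cilA* is not transcribed.
So CilA is not produced.
Required activator CilA is absent, so *kepF* is not transcribed.
So KepF is not produced.
Tagatose is present, so SibY is inactive.
MoO₄²⁻ is absent, so UlmZ is active.
With repressor UlmZ bound, *jovP* is not transcribed.
So JovP is not produced.
Required activator SibY is absent, so *irpK* is not transcribed.
So IrpK is not produced.
With no repressor bound, *quvG* is transcribed.
→ *quvG* is ON in B.

both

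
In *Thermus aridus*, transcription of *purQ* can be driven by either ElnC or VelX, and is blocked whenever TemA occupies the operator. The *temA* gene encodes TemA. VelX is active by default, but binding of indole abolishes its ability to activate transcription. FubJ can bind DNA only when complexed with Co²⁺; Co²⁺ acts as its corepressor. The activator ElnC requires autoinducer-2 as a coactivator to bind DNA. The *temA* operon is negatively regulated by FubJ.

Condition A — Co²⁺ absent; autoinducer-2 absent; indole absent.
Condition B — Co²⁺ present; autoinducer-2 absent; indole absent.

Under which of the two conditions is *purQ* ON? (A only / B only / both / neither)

B only

Condition A:
Co²⁺ is absent, so FubJ is inactive.
With no repressor bound, *temA* is transcribed.
So TemA is produced and active.
Autoinducer-2 is absent, so ElnC is inactive.
Indole is absent, so VelX is active.
With repressor TemA bound, *purQ* is not transcribed.
→ *purQ* is OFF in A.
Condition B:
Co²⁺ is present, so FubJ is active.
With repressor FubJ bound, *temA* is not transcribed.
So TemA is not produced.
Autoinducer-2 is absent, so ElnC is inactive.
Indole is absent, so VelX is active.
Activator VelX is present, so *purQ* is transcribed.
→ *purQ* is ON in B.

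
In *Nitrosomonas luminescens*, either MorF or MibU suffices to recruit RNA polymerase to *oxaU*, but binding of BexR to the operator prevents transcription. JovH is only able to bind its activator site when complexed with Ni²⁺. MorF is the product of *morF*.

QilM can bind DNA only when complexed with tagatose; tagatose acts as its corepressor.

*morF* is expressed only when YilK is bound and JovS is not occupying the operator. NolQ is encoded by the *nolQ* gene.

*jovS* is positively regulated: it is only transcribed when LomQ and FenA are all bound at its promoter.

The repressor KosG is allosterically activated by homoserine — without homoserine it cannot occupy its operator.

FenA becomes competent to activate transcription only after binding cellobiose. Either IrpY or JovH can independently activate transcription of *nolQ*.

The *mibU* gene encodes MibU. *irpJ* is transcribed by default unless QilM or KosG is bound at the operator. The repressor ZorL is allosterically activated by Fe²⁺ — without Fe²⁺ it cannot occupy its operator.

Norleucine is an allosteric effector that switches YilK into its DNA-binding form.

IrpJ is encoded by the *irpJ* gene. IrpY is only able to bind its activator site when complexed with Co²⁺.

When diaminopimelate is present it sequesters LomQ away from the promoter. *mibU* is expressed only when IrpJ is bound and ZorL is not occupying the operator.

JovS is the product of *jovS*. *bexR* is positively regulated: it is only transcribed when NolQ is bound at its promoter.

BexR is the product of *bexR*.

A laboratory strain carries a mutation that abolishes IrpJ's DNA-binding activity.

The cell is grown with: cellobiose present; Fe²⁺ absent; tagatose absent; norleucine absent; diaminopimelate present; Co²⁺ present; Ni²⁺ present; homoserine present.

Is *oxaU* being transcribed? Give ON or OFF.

Diaminopimelate is present, so LomQ is inactive.
Cellobiose is present, so FenA is active.
Required activator LomQ is absent, so *jovS* is not transcribed.
So JovS is not produced.
Norleucine is absent, so YilK is inactive.
Required activator YilK is absent, so *morF* is not transcribed.
So MorF is not produced.
Fe²⁺ is absent, so ZorL is inactive.
IrpJ is non-functional in this strain, so it has no effect.
Required activator IrpJ is absent, so *mibU* is not transcribed.
So MibU is not produced.
Co²⁺ is present, so IrpY is active.
Ni²⁺ is present, so JovH is active.
Activator IrpY is present, so *nolQ* is transcribed.
So NolQ is produced and active.
No repressor is bound and NolQ is active, so *bexR* is transcribed.
So BexR is produced and active.
With repressor BexR bound, *oxaU* is not transcribed.

OFF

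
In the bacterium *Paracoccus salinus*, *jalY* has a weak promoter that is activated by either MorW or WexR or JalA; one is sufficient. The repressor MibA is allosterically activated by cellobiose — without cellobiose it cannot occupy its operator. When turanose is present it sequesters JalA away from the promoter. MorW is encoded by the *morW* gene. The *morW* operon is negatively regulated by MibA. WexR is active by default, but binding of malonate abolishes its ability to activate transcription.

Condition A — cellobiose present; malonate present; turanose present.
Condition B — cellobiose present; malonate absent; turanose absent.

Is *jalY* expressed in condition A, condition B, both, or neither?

B only

Condition A:
Cellobiose is present, so MibA is active.
With repressor MibA bound, *morW* is not transcribed.
So MorW is not produced.
Malonate is present, so WexR is inactive.
Turanose is present, so JalA is inactive.
No activator is available at the *jalY* promoter, so *jalY* is not transcribed.
→ *jalY* is OFF in A.
Condition B:
Cellobiose is present, so MibA is active.
With repressor MibA bound, *morW* is not transcribed.
So MorW is not produced.
Malonate is absent, so WexR is active.
Turanose is absent, so JalA is active.
Activator WexR is present, so *jalY* is transcribed.
→ *jalY* is ON in B.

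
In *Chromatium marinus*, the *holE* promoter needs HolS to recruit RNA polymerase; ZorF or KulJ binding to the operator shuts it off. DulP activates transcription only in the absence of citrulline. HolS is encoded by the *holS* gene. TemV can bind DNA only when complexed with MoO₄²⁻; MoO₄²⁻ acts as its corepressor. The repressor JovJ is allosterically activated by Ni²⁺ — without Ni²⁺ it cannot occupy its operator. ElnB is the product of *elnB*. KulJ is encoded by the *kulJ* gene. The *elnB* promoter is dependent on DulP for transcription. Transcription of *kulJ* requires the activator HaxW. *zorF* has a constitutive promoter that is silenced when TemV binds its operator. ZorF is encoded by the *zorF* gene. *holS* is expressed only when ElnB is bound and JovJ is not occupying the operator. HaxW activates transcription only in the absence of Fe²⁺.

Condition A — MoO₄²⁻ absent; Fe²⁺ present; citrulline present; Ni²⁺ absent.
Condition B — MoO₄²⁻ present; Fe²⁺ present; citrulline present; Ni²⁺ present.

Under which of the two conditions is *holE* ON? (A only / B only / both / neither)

Condition A:
MoO₄²⁻ is absent, so TemV is inactive.
With no repressor bound, *zorF* is transcribed.
So ZorF is produced and active.
Fe²⁺ is present, so HaxW is inactive.
Required activator HaxW is absent, so *kulJ* is not transcribed.
So KulJ is not produced.
Citrulline is present, so DulP is inactive.
Required activator DulP is absent, so *elnB* is not transcribed.
So ElnB is not produced.
Ni²⁺ is absent, so JovJ is inactive.
Required activator ElnB is absent, so *holS* is not transcribed.
So HolS is not produced.
With repressor ZorF bound, *holE* is not transcribed.
→ *holE* is OFF in A.
Condition B:
MoO₄²⁻ is present, so TemV is active.
With repressor TemV bound, *zorF* is not transcribed.
So ZorF is not produced.
Fe²⁺ is present, so HaxW is inactive.
Required activator HaxW is absent, so *kulJ* is not transcribed.
So KulJ is not produced.
Citrulline is present, so DulP is inactive.
Required activator DulP is absent, so *elnB* is not transcribed.
So ElnB is not produced.
Ni²⁺ is present, so JovJ is active.
With repressor JovJ bound, *holS* is not transcribed.
So HolS is not produced.
Required activator HolS is absent, so *holE* is not transcribed.
→ *holE* is OFF in B.

neither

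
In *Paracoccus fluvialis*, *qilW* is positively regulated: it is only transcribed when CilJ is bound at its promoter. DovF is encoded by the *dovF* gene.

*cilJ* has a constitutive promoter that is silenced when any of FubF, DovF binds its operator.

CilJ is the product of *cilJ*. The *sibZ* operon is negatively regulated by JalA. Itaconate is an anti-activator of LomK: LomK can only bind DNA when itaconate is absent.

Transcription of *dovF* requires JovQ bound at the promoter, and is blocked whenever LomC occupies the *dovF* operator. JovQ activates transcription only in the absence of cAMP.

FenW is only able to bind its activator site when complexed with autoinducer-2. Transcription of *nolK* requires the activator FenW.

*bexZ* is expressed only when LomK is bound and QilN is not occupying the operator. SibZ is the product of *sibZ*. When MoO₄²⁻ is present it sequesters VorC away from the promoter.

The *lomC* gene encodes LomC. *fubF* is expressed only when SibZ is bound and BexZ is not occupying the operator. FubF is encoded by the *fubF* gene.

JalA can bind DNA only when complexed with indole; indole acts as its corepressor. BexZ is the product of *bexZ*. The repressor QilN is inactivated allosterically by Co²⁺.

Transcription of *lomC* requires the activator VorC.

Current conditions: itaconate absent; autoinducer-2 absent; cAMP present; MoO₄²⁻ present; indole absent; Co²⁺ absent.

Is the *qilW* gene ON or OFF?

Itaconate is absent, so LomK is active.
Co²⁺ is absent, so QilN is active.
With repressor QilN bound, *bexZ* is not transcribed.
So BexZ is not produced.
Indole is absent, so JalA is inactive.
With no repressor bound, *sibZ* is transcribed.
So SibZ is produced and active.
No repressor is bound and SibZ is active, so *fubF* is transcribed.
So FubF is produced and active.
MoO₄²⁻ is present, so VorC is inactive.
Required activator VorC is absent, so *lomC* is not transcribed.
So LomC is not produced.
cAMP is present, so JovQ is inactive.
Required activator JovQ is absent, so *dovF* is not transcribed.
So DovF is not produced.
With repressor FubF bound, *cilJ* is not transcribed.
So CilJ is not produced.
Required activator CilJ is absent, so *qilW* is not transcribed.

OFF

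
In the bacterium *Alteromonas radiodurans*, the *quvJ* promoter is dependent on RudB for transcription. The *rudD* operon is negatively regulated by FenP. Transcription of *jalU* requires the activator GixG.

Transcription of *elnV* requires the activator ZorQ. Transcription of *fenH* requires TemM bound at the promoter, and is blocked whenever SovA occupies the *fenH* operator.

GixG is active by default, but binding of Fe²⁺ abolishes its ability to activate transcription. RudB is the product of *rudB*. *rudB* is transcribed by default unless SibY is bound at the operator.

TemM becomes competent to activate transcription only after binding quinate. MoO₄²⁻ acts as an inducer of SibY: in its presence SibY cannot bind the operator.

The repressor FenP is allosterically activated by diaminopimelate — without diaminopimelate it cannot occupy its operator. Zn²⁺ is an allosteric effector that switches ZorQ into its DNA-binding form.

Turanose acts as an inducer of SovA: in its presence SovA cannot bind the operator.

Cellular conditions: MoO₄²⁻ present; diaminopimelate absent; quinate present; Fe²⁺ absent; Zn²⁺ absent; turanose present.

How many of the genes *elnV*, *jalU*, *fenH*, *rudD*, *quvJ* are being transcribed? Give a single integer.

4

Zn²⁺ is absent, so ZorQ is inactive.
Required activator ZorQ is absent, so *elnV* is not transcribed.
→ *elnV* is OFF.
Fe²⁺ is absent, so GixG is active.
No repressor is bound and GixG is active, so *jalU* is transcribed.
→ *jalU* is ON.
Quinate is present, so TemM is active.
Turanose is present, so SovA is inactive.
No repressor is bound and TemM is active, so *fenH* is transcribed.
→ *fenH* is ON.
Diaminopimelate is absent, so FenP is inactive.
With no repressor bound, *rudD* is transcribed.
→ *rudD* is ON.
MoO₄²⁻ is present, so SibY is inactive.
With no repressor bound, *rudB* is transcribed.
So RudB is produced and active.
No repressor is bound and RudB is active, so *quvJ* is transcribed.
→ *quvJ* is ON.
4 of the 5 genes are transcribed.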